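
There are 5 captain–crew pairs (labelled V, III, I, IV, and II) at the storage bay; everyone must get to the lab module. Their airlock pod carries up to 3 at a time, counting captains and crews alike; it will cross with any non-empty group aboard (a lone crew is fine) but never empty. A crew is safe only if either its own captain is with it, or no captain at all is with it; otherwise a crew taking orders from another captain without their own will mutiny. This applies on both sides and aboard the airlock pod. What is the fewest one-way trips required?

11

Counting alone: each trip to the lab module takes at most 3 across and each return brings at least 1 back, so after t trips out (and t−1 returns) at most 3t − (t−1) of the 10 are across; that first reaches 10 at t = 5, so at least 9 crossings are needed.
The safety rule pushes this higher. Following every safe sequence of crossings, the most of the 10 that can be at the lab module as the airlock pod arrives there on crossing 9 is 9 — never all 10.
So no plan with fewer than 11 crossings exists, and this one achieves 11:
1. captain V and crew V cross → the lab module.
2. captain V crosses ← the storage bay.
3. crew I, crew III, and crew IV cross → the lab module.
4. crew V crosses ← the storage bay.
5. captain I, captain III, and captain IV cross → the lab module.
6. captain III and crew III cross ← the storage bay.
7. captain II, captain III, and captain V cross → the lab module.
8. crew I crosses ← the storage bay.
9. crew III and crew V cross → the lab module.
10. crew V crosses ← the storage bay.
11. crew I, crew II, and crew V cross → the lab module.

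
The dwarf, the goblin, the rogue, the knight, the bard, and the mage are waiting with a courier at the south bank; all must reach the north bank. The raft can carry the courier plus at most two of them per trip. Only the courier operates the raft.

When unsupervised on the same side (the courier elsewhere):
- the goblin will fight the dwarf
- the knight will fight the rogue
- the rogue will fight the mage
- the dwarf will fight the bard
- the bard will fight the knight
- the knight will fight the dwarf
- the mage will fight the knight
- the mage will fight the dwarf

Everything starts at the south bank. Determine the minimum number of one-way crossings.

Whatever the first load, the items left behind include a forbidden pair without the courier. No opening move is safe, so no plan exists.

impossible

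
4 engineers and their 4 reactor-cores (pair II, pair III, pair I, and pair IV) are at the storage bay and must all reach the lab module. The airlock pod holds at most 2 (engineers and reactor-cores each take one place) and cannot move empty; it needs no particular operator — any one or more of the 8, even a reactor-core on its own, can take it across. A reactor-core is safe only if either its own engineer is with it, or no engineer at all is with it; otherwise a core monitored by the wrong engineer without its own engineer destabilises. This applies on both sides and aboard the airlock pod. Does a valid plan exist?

Following every safe sequence of crossings from the start, the most of the 8 that can be at the lab module as the airlock pod arrives there on crossings 1, 3, 5 is 2, 3, 4 respectively; the best ever achieved is 4 of 8.
From crossing 7 on, no configuration arises that was not already reachable earlier: only 44 distinct safe configurations (who is on which side, and where the airlock pod is) can ever be reached, none of them has everyone across, and every continuation just revisits them. So no valid plan exists.

No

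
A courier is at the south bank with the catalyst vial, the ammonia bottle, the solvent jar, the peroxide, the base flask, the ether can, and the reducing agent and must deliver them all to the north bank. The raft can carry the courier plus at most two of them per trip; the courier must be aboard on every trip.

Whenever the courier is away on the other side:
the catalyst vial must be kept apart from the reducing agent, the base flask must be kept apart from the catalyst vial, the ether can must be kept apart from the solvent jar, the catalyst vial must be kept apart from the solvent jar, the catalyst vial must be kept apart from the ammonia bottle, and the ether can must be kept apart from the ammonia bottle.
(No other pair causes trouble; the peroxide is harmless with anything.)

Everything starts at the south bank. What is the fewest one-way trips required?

Counting alone: the courier can take at most 2 across per trip to the north bank, so moving all 7 needs at least 4 loaded trips out, with a return between consecutive ones — at least 7 crossings.
The safety rule pushes this higher. Following every safe sequence of crossings, the most of the 7 that can be at the north bank as the raft arrives there on crossing 7 is 6 — never all 7.
So no plan with fewer than 9 crossings exists, and this one achieves 9:
1. Courier goes to the north bank with the catalyst vial and the ether can.
2. Courier goes back to the south bank alone.
3. Courier goes to the north bank with the peroxide.
4. Courier goes back to the south bank alone.
5. Courier goes to the north bank with the ammonia bottle and the solvent jar.
6. Courier goes back to the south bank with the catalyst vial and the ether can.
7. Courier goes to the north bank with the base flask and the reducing agent.
8. Courier goes back to the south bank alone.
9. Courier goes to the north bank with the catalyst vial and the ether can.

9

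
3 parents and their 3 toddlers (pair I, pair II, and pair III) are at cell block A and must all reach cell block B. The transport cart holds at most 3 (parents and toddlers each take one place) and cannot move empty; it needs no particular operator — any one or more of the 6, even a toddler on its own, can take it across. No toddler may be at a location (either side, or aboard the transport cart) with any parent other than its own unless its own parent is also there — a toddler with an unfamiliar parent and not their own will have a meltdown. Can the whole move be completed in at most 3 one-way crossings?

No

Counting alone: each trip to cell block B takes at most 3 across and each return brings at least 1 back, so after t trips out (and t−1 returns) at most 3t − (t−1) of the 6 are across; that first reaches 6 at t = 3, so at least 5 crossings are needed.
Since 3 < 5, 3 crossings cannot be enough. (The shortest complete plan in fact takes 5:)
1. parent I and toddler I cross → cell block B.
2. parent I crosses ← cell block A.
3. parent I, parent II, and parent III cross → cell block B.
4. toddler I crosses ← cell block A.
5. toddler I, toddler II, and toddler III cross → cell block B.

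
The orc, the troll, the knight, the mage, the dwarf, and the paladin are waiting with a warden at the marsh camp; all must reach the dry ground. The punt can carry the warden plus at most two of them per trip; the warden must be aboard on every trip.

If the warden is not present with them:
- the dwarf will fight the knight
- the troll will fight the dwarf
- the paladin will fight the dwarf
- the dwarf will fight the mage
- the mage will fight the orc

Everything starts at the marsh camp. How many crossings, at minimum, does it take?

7

Counting alone: the warden can take at most 2 across per trip to the dry ground, so moving all 6 needs at least 3 loaded trips out, with a return between consecutive ones — at least 5 crossings.
The safety rule pushes this higher. Following every safe sequence of crossings, the most of the 6 that can be at the dry ground as the punt arrives there on crossing 5 is 5 — never all 6.
So no plan with fewer than 7 crossings exists, and this one achieves 7:
1. Warden goes to the dry ground with the dwarf and the orc.  [the marsh camp: the knight, the mage, the paladin, the troll | the dry ground: the dwarf, the orc]
2. Warden goes back to the marsh camp alone.  [the marsh camp: the knight, the mage, the paladin, the troll | the dry ground: the dwarf, the orc]
3. Warden goes to the dry ground with the knight and the troll.  [the marsh camp: the mage, the paladin | the dry ground: the dwarf, the knight, the orc, the troll]
4. Warden goes back to the marsh camp with the dwarf.  [the marsh camp: the dwarf, the mage, the paladin | the dry ground: the knight, the orc, the troll]
5. Warden goes to the dry ground with the mage and the paladin.  [the marsh camp: the dwarf | the dry ground: the knight, the mage, the orc, the paladin, the troll]
6. Warden goes back to the marsh camp with the orc.  [the marsh camp: the dwarf, the orc | the dry ground: the knight, the mage, the paladin, the troll]
7. Warden goes to the dry ground with the dwarf and the orc.  [the marsh camp: — | the dry ground: the dwarf, the knight, the mage, the orc, the paladin, the troll]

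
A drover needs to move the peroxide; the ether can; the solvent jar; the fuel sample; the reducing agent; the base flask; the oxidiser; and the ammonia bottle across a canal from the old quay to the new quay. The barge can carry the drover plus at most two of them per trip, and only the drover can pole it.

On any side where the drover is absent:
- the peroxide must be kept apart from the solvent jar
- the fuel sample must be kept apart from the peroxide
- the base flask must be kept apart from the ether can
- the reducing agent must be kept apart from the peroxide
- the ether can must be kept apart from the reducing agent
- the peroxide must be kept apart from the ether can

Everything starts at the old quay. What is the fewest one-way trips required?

Counting alone: the drover can take at most 2 across per trip to the new quay, so moving all 8 needs at least 4 loaded trips out, with a return between consecutive ones — at least 7 crossings.
The safety rule pushes this higher. Following every safe sequence of crossings, the most of the 8 that can be at the new quay as the barge arrives there on crossings 7, 9, 11 is 5, 6, 7 respectively — never all 8.
So no plan with fewer than 13 crossings exists, and this one achieves 13:
1. Drover goes to the new quay with the ether can and the peroxide.
2. Drover goes back to the old quay with the peroxide.
3. Drover goes to the new quay with the peroxide and the solvent jar.
4. Drover goes back to the old quay with the peroxide.
5. Drover goes to the new quay with the fuel sample and the peroxide.
6. Drover goes back to the old quay with the peroxide.
7. Drover goes to the new quay with the oxidiser and the peroxide.
8. Drover goes back to the old quay with the peroxide.
9. Drover goes to the new quay with the ammonia bottle and the peroxide.
10. Drover goes back to the old quay with the peroxide.
11. Drover goes to the new quay with the base flask and the reducing agent.
12. Drover goes back to the old quay with the ether can.
13. Drover goes to the new quay with the ether can and the peroxide.

13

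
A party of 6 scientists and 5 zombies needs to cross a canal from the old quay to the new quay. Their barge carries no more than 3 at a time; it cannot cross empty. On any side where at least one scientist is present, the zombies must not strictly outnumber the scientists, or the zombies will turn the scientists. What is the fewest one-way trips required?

9

Counting alone: each trip to the new quay takes at most 3 across and each return brings at least 1 back, so after t trips out (and t−1 returns) at most 3t − (t−1) of the 11 are across; that first reaches 11 at t = 5, so at least 9 crossings are needed.
The plan below uses exactly 9 crossings, so it is optimal:
1. 3 zombies → the new quay.  (the old quay: 6S 2Z; the new quay: 0S 3Z)
2. 1 zombie ← the old quay.  (the old quay: 6S 3Z; the new quay: 0S 2Z)
3. 3 scientists → the new quay.  (the old quay: 3S 3Z; the new quay: 3S 2Z)
4. 1 scientist ← the old quay.  (the old quay: 4S 3Z; the new quay: 2S 2Z)
5. 2 scientists and 1 zombie → the new quay.  (the old quay: 2S 2Z; the new quay: 4S 3Z)
6. 1 scientist ← the old quay.  (the old quay: 3S 2Z; the new quay: 3S 3Z)
7. 2 scientists and 1 zombie → the new quay.  (the old quay: 1S 1Z; the new quay: 5S 4Z)
8. 1 scientist ← the old quay.  (the old quay: 2S 1Z; the new quay: 4S 4Z)
9. 2 scientists and 1 zombie → the new quay.  (the old quay: 0S 0Z; the new quay: 6S 5Z)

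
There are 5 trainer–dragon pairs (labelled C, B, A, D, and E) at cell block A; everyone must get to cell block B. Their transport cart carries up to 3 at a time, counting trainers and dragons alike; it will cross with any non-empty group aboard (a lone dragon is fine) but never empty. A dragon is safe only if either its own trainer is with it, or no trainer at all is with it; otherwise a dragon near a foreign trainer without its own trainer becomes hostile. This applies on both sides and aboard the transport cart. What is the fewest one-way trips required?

Counting alone: each trip to cell block B takes at most 3 across and each return brings at least 1 back, so after t trips out (and t−1 returns) at most 3t − (t−1) of the 10 are across; that first reaches 10 at t = 5, so at least 9 crossings are needed.
The safety rule pushes this higher. Following every safe sequence of crossings, the most of the 10 that can be at cell block B as the transport cart arrives there on crossing 9 is 9 — never all 10.
So no plan with fewer than 11 crossings exists, and this one achieves 11:
1. dragon C and trainer C cross → cell block B.
2. trainer C crosses ← cell block A.
3. dragon A, dragon B, and dragon D cross → cell block B.
4. dragon C crosses ← cell block A.
5. trainer A, trainer B, and trainer D cross → cell block B.
6. dragon B and trainer B cross ← cell block A.
7. trainer B, trainer C, and trainer E cross → cell block B.
8. dragon A crosses ← cell block A.
9. dragon B and dragon C cross → cell block B.
10. dragon C crosses ← cell block A.
11. dragon A, dragon C, and dragon E cross → cell block B.

11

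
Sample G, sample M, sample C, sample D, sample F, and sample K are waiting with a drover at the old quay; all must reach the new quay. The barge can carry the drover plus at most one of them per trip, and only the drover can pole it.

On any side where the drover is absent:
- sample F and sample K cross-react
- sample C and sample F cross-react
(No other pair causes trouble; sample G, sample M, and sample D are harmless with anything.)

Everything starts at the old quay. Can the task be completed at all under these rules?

1. Drover goes to the new quay with sample F.
2. Drover goes back to the old quay alone.
3. Drover goes to the new quay with sample G.
4. Drover goes back to the old quay alone.
5. Drover goes to the new quay with sample M.
6. Drover goes back to the old quay alone.
7. Drover goes to the new quay with sample C.
8. Drover goes back to the old quay with sample F.
9. Drover goes to the new quay with sample K.
10. Drover goes back to the old quay alone.
11. Drover goes to the new quay with sample D.
12. Drover goes back to the old quay alone.
13. Drover goes to the new quay with sample F.

Yes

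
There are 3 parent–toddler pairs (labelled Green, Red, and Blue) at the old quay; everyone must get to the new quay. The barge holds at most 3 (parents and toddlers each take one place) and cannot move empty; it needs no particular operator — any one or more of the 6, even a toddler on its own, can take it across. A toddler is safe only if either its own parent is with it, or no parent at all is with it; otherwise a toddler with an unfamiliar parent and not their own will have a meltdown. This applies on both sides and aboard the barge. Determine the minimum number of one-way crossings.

5

Counting alone: each trip to the new quay takes at most 3 across and each return brings at least 1 back, so after t trips out (and t−1 returns) at most 3t − (t−1) of the 6 are across; that first reaches 6 at t = 3, so at least 5 crossings are needed.
The plan below uses exactly 5 crossings, so it is optimal:
1. parent Green and toddler Green cross → the new quay.
2. parent Green crosses ← the old quay.
3. parent Blue, parent Green, and parent Red cross → the new quay.
4. toddler Green crosses ← the old quay.
5. toddler Blue, toddler Green, and toddler Red cross → the new quay.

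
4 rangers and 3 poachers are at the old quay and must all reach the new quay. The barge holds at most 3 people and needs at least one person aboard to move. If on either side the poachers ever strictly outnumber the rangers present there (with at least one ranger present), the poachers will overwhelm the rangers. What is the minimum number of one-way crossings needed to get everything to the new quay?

Counting alone: each trip to the new quay takes at most 3 across and each return brings at least 1 back, so after t trips out (and t−1 returns) at most 3t − (t−1) of the 7 are across; that first reaches 7 at t = 3, so at least 5 crossings are needed.
The plan below uses exactly 5 crossings, so it is optimal:
1. 3 poachers → the new quay.  (the old quay: 4R 0P; the new quay: 0R 3P)
2. 1 poacher ← the old quay.  (the old quay: 4R 1P; the new quay: 0R 2P)
3. 3 rangers → the new quay.  (the old quay: 1R 1P; the new quay: 3R 2P)
4. 1 ranger ← the old quay.  (the old quay: 2R 1P; the new quay: 2R 2P)
5. 2 rangers and 1 poacher → the new quay.  (the old quay: 0R 0P; the new quay: 4R 3P)

5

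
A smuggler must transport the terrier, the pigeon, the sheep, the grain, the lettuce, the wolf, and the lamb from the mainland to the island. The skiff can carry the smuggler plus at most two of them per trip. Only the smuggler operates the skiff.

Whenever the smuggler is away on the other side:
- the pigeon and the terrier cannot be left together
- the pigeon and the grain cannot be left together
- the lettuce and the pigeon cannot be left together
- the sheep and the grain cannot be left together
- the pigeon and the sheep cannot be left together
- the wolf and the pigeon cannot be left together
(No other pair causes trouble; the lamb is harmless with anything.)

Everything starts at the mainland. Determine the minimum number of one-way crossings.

11

Counting alone: the smuggler can take at most 2 across per trip to the island, so moving all 7 needs at least 4 loaded trips out, with a return between consecutive ones — at least 7 crossings.
The safety rule pushes this higher. Following every safe sequence of crossings, the most of the 7 that can be at the island as the skiff arrives there on crossings 7, 9 is 5, 6 respectively — never all 7.
So no plan with fewer than 11 crossings exists, and this one achieves 11:
1. Smuggler goes to the island with the pigeon and the sheep.  [the mainland: the grain, the lamb, the lettuce, the terrier, the wolf | the island: the pigeon, the sheep]
2. Smuggler goes back to the mainland with the pigeon.  [the mainland: the grain, the lamb, the lettuce, the pigeon, the terrier, the wolf | the island: the sheep]
3. Smuggler goes to the island with the pigeon and the terrier.  [the mainland: the grain, the lamb, the lettuce, the wolf | the island: the pigeon, the sheep, the terrier]
4. Smuggler goes back to the mainland with the pigeon.  [the mainland: the grain, the lamb, the lettuce, the pigeon, the wolf | the island: the sheep, the terrier]
5. Smuggler goes to the island with the lettuce and the pigeon.  [the mainland: the grain, the lamb, the wolf | the island: the lettuce, the pigeon, the sheep, the terrier]
6. Smuggler goes back to the mainland with the pigeon.  [the mainland: the grain, the lamb, the pigeon, the wolf | the island: the lettuce, the sheep, the terrier]
7. Smuggler goes to the island with the pigeon and the wolf.  [the mainland: the grain, the lamb | the island: the lettuce, the pigeon, the sheep, the terrier, the wolf]
8. Smuggler goes back to the mainland with the pigeon.  [the mainland: the grain, the lamb, the pigeon | the island: the lettuce, the sheep, the terrier, the wolf]
9. Smuggler goes to the island with the lamb and the pigeon.  [the mainland: the grain | the island: the lamb, the lettuce, the pigeon, the sheep, the terrier, the wolf]
10. Smuggler goes back to the mainland with the pigeon.  [the mainland: the grain, the pigeon | the island: the lamb, the lettuce, the sheep, the terrier, the wolf]
11. Smuggler goes to the island with the grain and the pigeon.  [the mainland: — | the island: the grain, the lamb, the lettuce, the pigeon, the sheep, the terrier, the wolf]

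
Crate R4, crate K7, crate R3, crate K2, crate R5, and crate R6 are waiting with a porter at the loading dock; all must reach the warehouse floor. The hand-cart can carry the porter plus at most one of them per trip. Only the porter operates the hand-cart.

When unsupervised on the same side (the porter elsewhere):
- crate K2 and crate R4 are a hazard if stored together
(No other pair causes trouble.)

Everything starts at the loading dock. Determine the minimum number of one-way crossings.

11

Counting alone: the porter can take at most 1 across per trip to the warehouse floor, so moving all 6 needs at least 6 loaded trips out, with a return between consecutive ones — at least 11 crossings.
The plan below uses exactly 11 crossings, so it is optimal:
1. Porter goes to the warehouse floor with crate R4.  [the loading dock: crate K2, crate K7, crate R3, crate R5, crate R6 | the warehouse floor: crate R4]
2. Porter goes back to the loading dock alone.  [the loading dock: crate K2, crate K7, crate R3, crate R5, crate R6 | the warehouse floor: crate R4]
3. Porter goes to the warehouse floor with crate K7.  [the loading dock: crate K2, crate R3, crate R5, crate R6 | the warehouse floor: crate K7, crate R4]
4. Porter goes back to the loading dock alone.  [the loading dock: crate K2, crate R3, crate R5, crate R6 | the warehouse floor: crate K7, crate R4]
5. Porter goes to the warehouse floor with crate R3.  [the loading dock: crate K2, crate R5, crate R6 | the warehouse floor: crate K7, crate R3, crate R4]
6. Porter goes back to the loading dock alone.  [the loading dock: crate K2, crate R5, crate R6 | the warehouse floor: crate K7, crate R3, crate R4]
7. Porter goes to the warehouse floor with crate R5.  [the loading dock: crate K2, crate R6 | the warehouse floor: crate K7, crate R3, crate R4, crate R5]
8. Porter goes back to the loading dock alone.  [the loading dock: crate K2, crate R6 | the warehouse floor: crate K7, crate R3, crate R4, crate R5]
9. Porter goes to the warehouse floor with crate R6.  [the loading dock: crate K2 | the warehouse floor: crate K7, crate R3, crate R4, crate R5, crate R6]
10. Porter goes back to the loading dock alone.  [the loading dock: crate K2 | the warehouse floor: crate K7, crate R3, crate R4, crate R5, crate R6]
11. Porter goes to the warehouse floor with crate K2.  [the loading dock: — | the warehouse floor: crate K2, crate K7, crate R3, crate R4, crate R5, crate R6]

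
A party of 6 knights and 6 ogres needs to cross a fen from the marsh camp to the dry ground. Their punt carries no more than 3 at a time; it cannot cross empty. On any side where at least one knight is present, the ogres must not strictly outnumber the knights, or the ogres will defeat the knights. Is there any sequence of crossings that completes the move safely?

No

Following every safe sequence of crossings from the start, the most of the 12 that can be at the dry ground as the punt arrives there on crossings 1, 3, 5 is 3, 5, 6 respectively; the best ever achieved is 6 of 12.
From crossing 7 on, no configuration arises that was not already reachable earlier: only 17 distinct safe configurations (who is on which side, and where the punt is) can ever be reached, none of them has everyone across, and every continuation just revisits them. They are: 0 knights + 0 ogres across (punt back at the start); 0 knights + 1 ogre across (punt there); 0 knights + 1 ogre across (punt back at the start); 0 knights + 2 ogres across (punt there); 0 knights + 2 ogres across (punt back at the start); 0 knights + 3 ogres across (punt there); 0 knights + 3 ogres across (punt back at the start); 0 knights + 4 ogres across (punt there); 0 knights + 4 ogres across (punt back at the start); 0 knights + 5 ogres across (punt there); 0 knights + 5 ogres across (punt back at the start); 0 knights + 6 ogres across (punt there); 1 knight + 1 ogre across (punt there); 1 knight + 1 ogre across (punt back at the start); 2 knights + 2 ogres across (punt there); 2 knights + 2 ogres across (punt back at the start); 3 knights + 3 ogres across (punt there). So no valid plan exists.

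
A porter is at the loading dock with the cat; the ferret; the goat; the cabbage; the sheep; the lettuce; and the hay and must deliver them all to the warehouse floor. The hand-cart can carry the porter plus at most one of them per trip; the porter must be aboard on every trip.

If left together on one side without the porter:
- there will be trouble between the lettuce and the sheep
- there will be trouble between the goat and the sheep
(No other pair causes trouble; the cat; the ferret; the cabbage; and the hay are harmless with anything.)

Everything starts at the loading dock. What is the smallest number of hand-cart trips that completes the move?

Counting alone: the porter can take at most 1 across per trip to the warehouse floor, so moving all 7 needs at least 7 loaded trips out, with a return between consecutive ones — at least 13 crossings.
The safety rule pushes this higher. Following every safe sequence of crossings, the most of the 7 that can be at the warehouse floor as the hand-cart arrives there on crossing 13 is 6 — never all 7.
So no plan with fewer than 15 crossings exists, and this one achieves 15:
1. Porter goes to the warehouse floor with the sheep.  [the loading dock: the cabbage, the cat, the ferret, the goat, the hay, the lettuce | the warehouse floor: the sheep]
2. Porter goes back to the loading dock alone.  [the loading dock: the cabbage, the cat, the ferret, the goat, the hay, the lettuce | the warehouse floor: the sheep]
3. Porter goes to the warehouse floor with the cat.  [the loading dock: the cabbage, the ferret, the goat, the hay, the lettuce | the warehouse floor: the cat, the sheep]
4. Porter goes back to the loading dock alone.  [the loading dock: the cabbage, the ferret, the goat, the hay, the lettuce | the warehouse floor: the cat, the sheep]
5. Porter goes to the warehouse floor with the ferret.  [the loading dock: the cabbage, the goat, the hay, the lettuce | the warehouse floor: the cat, the ferret, the sheep]
6. Porter goes back to the loading dock alone.  [the loading dock: the cabbage, the goat, the hay, the lettuce | the warehouse floor: the cat, the ferret, the sheep]
7. Porter goes to the warehouse floor with the goat.  [the loading dock: the cabbage, the hay, the lettuce | the warehouse floor: the cat, the ferret, the goat, the sheep]
8. Porter goes back to the loading dock with the sheep.  [the loading dock: the cabbage, the hay, the lettuce, the sheep | the warehouse floor: the cat, the ferret, the goat]
9. Porter goes to the warehouse floor with the lettuce.  [the loading dock: the cabbage, the hay, the sheep | the warehouse floor: the cat, the ferret, the goat, the lettuce]
10. Porter goes back to the loading dock alone.  [the loading dock: the cabbage, the hay, the sheep | the warehouse floor: the cat, the ferret, the goat, the lettuce]
11. Porter goes to the warehouse floor with the cabbage.  [the loading dock: the hay, the sheep | the warehouse floor: the cabbage, the cat, the ferret, the goat, the lettuce]
12. Porter goes back to the loading dock alone.  [the loading dock: the hay, the sheep | the warehouse floor: the cabbage, the cat, the ferret, the goat, the lettuce]
13. Porter goes to the warehouse floor with the hay.  [the loading dock: the sheep | the warehouse floor: the cabbage, the cat, the ferret, the goat, the hay, the lettuce]
14. Porter goes back to the loading dock alone.  [the loading dock: the sheep | the warehouse floor: the cabbage, the cat, the ferret, the goat, the hay, the lettuce]
15. Porter goes to the warehouse floor with the sheep.  [the loading dock: — | the warehouse floor: the cabbage, the cat, the ferret, the goat, the hay, the lettuce, the sheep]

15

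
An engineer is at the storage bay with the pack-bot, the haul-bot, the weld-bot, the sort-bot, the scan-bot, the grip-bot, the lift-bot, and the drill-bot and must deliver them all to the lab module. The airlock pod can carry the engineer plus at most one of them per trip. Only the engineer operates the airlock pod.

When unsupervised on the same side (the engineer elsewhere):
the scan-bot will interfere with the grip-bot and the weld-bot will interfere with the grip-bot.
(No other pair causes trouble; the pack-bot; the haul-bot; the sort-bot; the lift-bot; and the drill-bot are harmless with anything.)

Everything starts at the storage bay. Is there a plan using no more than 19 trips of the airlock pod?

Yes — this plan uses 17 crossings (≤ 19):
1. Engineer goes to the lab module with the grip-bot.
2. Engineer goes back to the storage bay alone.
3. Engineer goes to the lab module with the pack-bot.
4. Engineer goes back to the storage bay alone.
5. Engineer goes to the lab module with the haul-bot.
6. Engineer goes back to the storage bay alone.
7. Engineer goes to the lab module with the weld-bot.
8. Engineer goes back to the storage bay with the grip-bot.
9. Engineer goes to the lab module with the scan-bot.
10. Engineer goes back to the storage bay alone.
11. Engineer goes to the lab module with the sort-bot.
12. Engineer goes back to the storage bay alone.
13. Engineer goes to the lab module with the lift-bot.
14. Engineer goes back to the storage bay alone.
15. Engineer goes to the lab module with the drill-bot.
16. Engineer goes back to the storage bay alone.
17. Engineer goes to the lab module with the grip-bot.

Yes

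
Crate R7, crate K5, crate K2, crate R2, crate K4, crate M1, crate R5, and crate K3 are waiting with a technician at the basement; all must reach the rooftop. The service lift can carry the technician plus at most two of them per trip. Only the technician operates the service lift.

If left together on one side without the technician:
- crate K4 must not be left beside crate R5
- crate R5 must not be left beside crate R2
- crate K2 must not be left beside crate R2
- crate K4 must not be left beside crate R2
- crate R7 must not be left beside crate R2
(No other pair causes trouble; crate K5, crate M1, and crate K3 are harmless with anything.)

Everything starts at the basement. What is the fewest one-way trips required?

Counting alone: the technician can take at most 2 across per trip to the rooftop, so moving all 8 needs at least 4 loaded trips out, with a return between consecutive ones — at least 7 crossings.
The safety rule pushes this higher. Following every safe sequence of crossings, the most of the 8 that can be at the rooftop as the service lift arrives there on crossings 7, 9, 11 is 5, 6, 7 respectively — never all 8.
So no plan with fewer than 13 crossings exists, and this one achieves 13:
1. Technician goes to the rooftop with crate K4 and crate R2.
2. Technician goes back to the basement with crate R2.
3. Technician goes to the rooftop with crate R2 and crate R7.
4. Technician goes back to the basement with crate R2.
5. Technician goes to the rooftop with crate K5 and crate R2.
6. Technician goes back to the basement with crate R2.
7. Technician goes to the rooftop with crate K2 and crate R2.
8. Technician goes back to the basement with crate R2.
9. Technician goes to the rooftop with crate M1 and crate R2.
10. Technician goes back to the basement with crate R2.
11. Technician goes to the rooftop with crate K3 and crate R2.
12. Technician goes back to the basement with crate R2.
13. Technician goes to the rooftop with crate R2 and crate R5.

13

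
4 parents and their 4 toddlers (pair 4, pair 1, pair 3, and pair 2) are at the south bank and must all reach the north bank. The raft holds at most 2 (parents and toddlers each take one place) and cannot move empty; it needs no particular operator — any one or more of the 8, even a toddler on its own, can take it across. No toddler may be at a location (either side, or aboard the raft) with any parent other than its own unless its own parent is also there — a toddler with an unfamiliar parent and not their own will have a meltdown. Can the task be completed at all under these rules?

Following every safe sequence of crossings from the start, the most of the 8 that can be at the north bank as the raft arrives there on crossings 1, 3, 5 is 2, 3, 4 respectively; the best ever achieved is 4 of 8.
From crossing 7 on, no configuration arises that was not already reachable earlier: only 44 distinct safe configurations (who is on which side, and where the raft is) can ever be reached, none of them has everyone across, and every continuation just revisits them. So no valid plan exists.

No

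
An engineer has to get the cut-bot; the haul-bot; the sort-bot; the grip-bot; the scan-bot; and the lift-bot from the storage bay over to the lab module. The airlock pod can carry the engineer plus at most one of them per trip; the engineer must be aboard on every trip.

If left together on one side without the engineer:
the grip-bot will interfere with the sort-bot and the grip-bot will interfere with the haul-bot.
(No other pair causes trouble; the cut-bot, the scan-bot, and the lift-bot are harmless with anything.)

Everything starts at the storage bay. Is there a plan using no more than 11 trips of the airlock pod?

Counting alone: the engineer can take at most 1 across per trip to the lab module, so moving all 6 needs at least 6 loaded trips out, with a return between consecutive ones — at least 11 crossings.
The safety rule pushes this higher. Following every safe sequence of crossings, the most of the 6 that can be at the lab module as the airlock pod arrives there on crossing 11 is 5 — never all 6.
So the move cannot be finished within 11 crossings. (The shortest complete plan takes 13:)
1. Engineer goes to the lab module with the grip-bot.  [the storage bay: the cut-bot, the haul-bot, the lift-bot, the scan-bot, the sort-bot | the lab module: the grip-bot]
2. Engineer goes back to the storage bay alone.  [the storage bay: the cut-bot, the haul-bot, the lift-bot, the scan-bot, the sort-bot | the lab module: the grip-bot]
3. Engineer goes to the lab module with the cut-bot.  [the storage bay: the haul-bot, the lift-bot, the scan-bot, the sort-bot | the lab module: the cut-bot, the grip-bot]
4. Engineer goes back to the storage bay alone.  [the storage bay: the haul-bot, the lift-bot, the scan-bot, the sort-bot | the lab module: the cut-bot, the grip-bot]
5. Engineer goes to the lab module with the haul-bot.  [the storage bay: the lift-bot, the scan-bot, the sort-bot | the lab module: the cut-bot, the grip-bot, the haul-bot]
6. Engineer goes back to the storage bay with the grip-bot.  [the storage bay: the grip-bot, the lift-bot, the scan-bot, the sort-bot | the lab module: the cut-bot, the haul-bot]
7. Engineer goes to the lab module with the sort-bot.  [the storage bay: the grip-bot, the lift-bot, the scan-bot | the lab module: the cut-bot, the haul-bot, the sort-bot]
8. Engineer goes back to the storage bay alone.  [the storage bay: the grip-bot, the lift-bot, the scan-bot | the lab module: the cut-bot, the haul-bot, the sort-bot]
9. Engineer goes to the lab module with the scan-bot.  [the storage bay: the grip-bot, the lift-bot | the lab module: the cut-bot, the haul-bot, the scan-bot, the sort-bot]
10. Engineer goes back to the storage bay alone.  [the storage bay: the grip-bot, the lift-bot | the lab module: the cut-bot, the haul-bot, the scan-bot, the sort-bot]
11. Engineer goes to the lab module with the lift-bot.  [the storage bay: the grip-bot | the lab module: the cut-bot, the haul-bot, the lift-bot, the scan-bot, the sort-bot]
12. Engineer goes back to the storage bay alone.  [the storage bay: the grip-bot | the lab module: the cut-bot, the haul-bot, the lift-bot, the scan-bot, the sort-bot]
13. Engineer goes to the lab module with the grip-bot.  [the storage bay: — | the lab module: the cut-bot, the grip-bot, the haul-bot, the lift-bot, the scan-bot, the sort-bot]

No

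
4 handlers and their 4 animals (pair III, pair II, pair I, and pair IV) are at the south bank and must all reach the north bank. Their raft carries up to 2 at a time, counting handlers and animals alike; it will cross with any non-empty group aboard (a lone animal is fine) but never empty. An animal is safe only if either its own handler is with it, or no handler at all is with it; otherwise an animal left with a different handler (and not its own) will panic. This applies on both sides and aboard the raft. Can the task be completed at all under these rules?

No

Following every safe sequence of crossings from the start, the most of the 8 that can be at the north bank as the raft arrives there on crossings 1, 3, 5 is 2, 3, 4 respectively; the best ever achieved is 4 of 8.
From crossing 7 on, no configuration arises that was not already reachable earlier: only 44 distinct safe configurations (who is on which side, and where the raft is) can ever be reached, none of them has everyone across, and every continuation just revisits them. So no valid plan exists.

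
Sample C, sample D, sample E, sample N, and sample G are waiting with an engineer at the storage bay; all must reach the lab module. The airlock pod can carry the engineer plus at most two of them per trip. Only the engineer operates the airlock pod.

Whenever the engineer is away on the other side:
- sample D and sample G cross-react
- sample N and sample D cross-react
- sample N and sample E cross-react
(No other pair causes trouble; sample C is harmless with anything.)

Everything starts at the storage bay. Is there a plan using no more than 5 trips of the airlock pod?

Yes — this plan uses 5 crossings (≤ 5):
1. Engineer goes to the lab module with sample D and sample E.  [the storage bay: sample C, sample G, sample N | the lab module: sample D, sample E]
2. Engineer goes back to the storage bay alone.  [the storage bay: sample C, sample G, sample N | the lab module: sample D, sample E]
3. Engineer goes to the lab module with sample C.  [the storage bay: sample G, sample N | the lab module: sample C, sample D, sample E]
4. Engineer goes back to the storage bay alone.  [the storage bay: sample G, sample N | the lab module: sample C, sample D, sample E]
5. Engineer goes to the lab module with sample G and sample N.  [the storage bay: — | the lab module: sample C, sample D, sample E, sample G, sample N]

Yes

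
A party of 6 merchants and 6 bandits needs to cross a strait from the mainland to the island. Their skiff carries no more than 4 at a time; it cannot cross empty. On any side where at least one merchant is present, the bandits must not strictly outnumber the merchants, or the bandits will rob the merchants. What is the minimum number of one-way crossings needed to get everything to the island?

Counting alone: each trip to the island takes at most 4 across and each return brings at least 1 back, so after t trips out (and t−1 returns) at most 4t − (t−1) of the 12 are across; that first reaches 12 at t = 4, so at least 7 crossings are needed.
The safety rule pushes this higher. Following every safe sequence of crossings, the most of the 12 that can be at the island as the skiff arrives there on crossing 7 is 11 — never all 12.
So no plan with fewer than 9 crossings exists, and this one achieves 9:
1. 2 bandits → the island.  (the mainland: 6M 4B; the island: 0M 2B)
2. 1 bandit ← the mainland.  (the mainland: 6M 5B; the island: 0M 1B)
3. 4 bandits → the island.  (the mainland: 6M 1B; the island: 0M 5B)
4. 1 bandit ← the mainland.  (the mainland: 6M 2B; the island: 0M 4B)
5. 4 merchants → the island.  (the mainland: 2M 2B; the island: 4M 4B)
6. 1 merchant and 1 bandit ← the mainland.  (the mainland: 3M 3B; the island: 3M 3B)
7. 2 merchants and 2 bandits → the island.  (the mainland: 1M 1B; the island: 5M 5B)
8. 1 merchant and 1 bandit ← the mainland.  (the mainland: 2M 2B; the island: 4M 4B)
9. 2 merchants and 2 bandits → the island.  (the mainland: 0M 0B; the island: 6M 6B)

9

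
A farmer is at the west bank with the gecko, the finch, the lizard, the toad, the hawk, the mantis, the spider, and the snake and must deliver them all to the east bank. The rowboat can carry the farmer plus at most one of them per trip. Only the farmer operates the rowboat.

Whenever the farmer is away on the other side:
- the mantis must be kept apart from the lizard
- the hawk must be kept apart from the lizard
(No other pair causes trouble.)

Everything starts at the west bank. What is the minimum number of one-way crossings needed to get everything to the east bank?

Counting alone: the farmer can take at most 1 across per trip to the east bank, so moving all 8 needs at least 8 loaded trips out, with a return between consecutive ones — at least 15 crossings.
The safety rule pushes this higher. Following every safe sequence of crossings, the most of the 8 that can be at the east bank as the rowboat arrives there on crossing 15 is 7 — never all 8.
So no plan with fewer than 17 crossings exists, and this one achieves 17:
1. Farmer goes to the east bank with the lizard.  [the west bank: the finch, the gecko, the hawk, the mantis, the snake, the spider, the toad | the east bank: the lizard]
2. Farmer goes back to the west bank alone.  [the west bank: the finch, the gecko, the hawk, the mantis, the snake, the spider, the toad | the east bank: the lizard]
3. Farmer goes to the east bank with the gecko.  [the west bank: the finch, the hawk, the mantis, the snake, the spider, the toad | the east bank: the gecko, the lizard]
4. Farmer goes back to the west bank alone.  [the west bank: the finch, the hawk, the mantis, the snake, the spider, the toad | the east bank: the gecko, the lizard]
5. Farmer goes to the east bank with the finch.  [the west bank: the hawk, the mantis, the snake, the spider, the toad | the east bank: the finch, the gecko, the lizard]
6. Farmer goes back to the west bank alone.  [the west bank: the hawk, the mantis, the snake, the spider, the toad | the east bank: the finch, the gecko, the lizard]
7. Farmer goes to the east bank with the toad.  [the west bank: the hawk, the mantis, the snake, the spider | the east bank: the finch, the gecko, the lizard, the toad]
8. Farmer goes back to the west bank alone.  [the west bank: the hawk, the mantis, the snake, the spider | the east bank: the finch, the gecko, the lizard, the toad]
9. Farmer goes to the east bank with the hawk.  [the west bank: the mantis, the snake, the spider | the east bank: the finch, the gecko, the hawk, the lizard, the toad]
10. Farmer goes back to the west bank with the lizard.  [the west bank: the lizard, the mantis, the snake, the spider | the east bank: the finch, the gecko, the hawk, the toad]
11. Farmer goes to the east bank with the mantis.  [the west bank: the lizard, the snake, the spider | the east bank: the finch, the gecko, the hawk, the mantis, the toad]
12. Farmer goes back to the west bank alone.  [the west bank: the lizard, the snake, the spider | the east bank: the finch, the gecko, the hawk, the mantis, the toad]
13. Farmer goes to the east bank with the spider.  [the west bank: the lizard, the snake | the east bank: the finch, the gecko, the hawk, the mantis, the spider, the toad]
14. Farmer goes back to the west bank alone.  [the west bank: the lizard, the snake | the east bank: the finch, the gecko, the hawk, the mantis, the spider, the toad]
15. Farmer goes to the east bank with the snake.  [the west bank: the lizard | the east bank: the finch, the gecko, the hawk, the mantis, the snake, the spider, the toad]
16. Farmer goes back to the west bank alone.  [the west bank: the lizard | the east bank: the finch, the gecko, the hawk, the mantis, the snake, the spider, the toad]
17. Farmer goes to the east bank with the lizard.  [the west bank: — | the east bank: the finch, the gecko, the hawk, the lizard, the mantis, the snake, the spider, the toad]

17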